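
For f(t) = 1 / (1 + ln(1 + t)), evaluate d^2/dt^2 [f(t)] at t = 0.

Expand as Σ (-1)^k u^k with u equal to the inner function's series.
The coefficient of t^2 in the expansion is 3/2, so f′′(0) = 2! * (3/2) = 3.

3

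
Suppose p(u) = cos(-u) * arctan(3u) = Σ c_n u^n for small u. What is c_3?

-21/2

Take the Cauchy product of the two expansions.
[u^0] = 0;  [u^1] = 3;  [u^2] = 0;  [u^3] = -21/2.
So c_3 = p′′′(0)/3! = -21/2.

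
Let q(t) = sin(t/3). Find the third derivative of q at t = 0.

-1/27

The coefficient of t^3 in the expansion is -1/162, so q′′′(0) = 3! * (-1/162) = -1/27.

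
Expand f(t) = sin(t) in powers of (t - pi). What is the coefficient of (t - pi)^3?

[(t - pi)^0] = 0;  [(t - pi)^1] = -1;  [(t - pi)^2] = 0;  [(t - pi)^3] = 1/6.

1/6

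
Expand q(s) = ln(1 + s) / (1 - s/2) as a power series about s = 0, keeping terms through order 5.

Take the Cauchy product of the two expansions.
q(0) = 0
q′(0) = 1
q′′(0) = 0
q′′′(0) = 2
q^(4)(0) = -2
q^(5)(0) = 19
The Taylor polynomial is Σ q^(k)(0)/k! · s^k.

19*s^5/120 - s^4/12 + s^3/3 + s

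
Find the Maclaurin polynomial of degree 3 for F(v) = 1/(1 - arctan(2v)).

Substitute the inner expansion into the outer series and collect powers.
F(0) = 1
F′(0) = 2
F′′(0) = 8
F′′′(0) = 32
Then c_k = F^(k)(0)/k! gives each Taylor coefficient.

16*v^3/3 + 4*v^2 + 2*v + 1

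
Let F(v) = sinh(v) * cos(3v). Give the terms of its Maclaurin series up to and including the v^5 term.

Take the Cauchy product of the two expansions.
F(0) = 0
F′(0) = 1
F′′(0) = 0
F′′′(0) = -26
F^(4)(0) = 0
F^(5)(0) = 316
Then c_k = F^(k)(0)/k! gives each Taylor coefficient.

79*v^5/30 - 13*v^3/3 + v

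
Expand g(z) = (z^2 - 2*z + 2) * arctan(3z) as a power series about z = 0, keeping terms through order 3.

-15*z^3 - 6*z^2 + 6*z

Shift and add copies of the series according to the polynomial's terms.
g(0) = 0
g′(0) = 6
g′′(0) = -12
g′′′(0) = -90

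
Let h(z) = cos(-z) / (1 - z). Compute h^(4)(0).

Write out both Maclaurin series and multiply, keeping only the needed powers.
The coefficient of z^4 in the expansion is 13/24, so h^(4)(0) = 4! * (13/24) = 13.

13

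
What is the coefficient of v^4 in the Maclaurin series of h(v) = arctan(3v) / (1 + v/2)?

33/8

Multiply the two series term by term and collect like powers.
So c_4 = h^(4)(0)/4! = 33/8.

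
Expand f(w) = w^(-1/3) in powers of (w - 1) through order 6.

Compute the successive derivatives at the expansion point and divide by k!.
[(w - 1)^0] = 1;  [(w - 1)^1] = -1/3;  [(w - 1)^2] = 2/9;  [(w - 1)^3] = -14/81;  [(w - 1)^4] = 35/243;  [(w - 1)^5] = -91/729;  [(w - 1)^6] = 728/6561.

728*(w - 1)^6/6561 - 91*(w - 1)^5/729 + 35*(w - 1)^4/243 - 14*(w - 1)^3/81 + 2*(w - 1)^2/9 - (w - 1)/3 + 1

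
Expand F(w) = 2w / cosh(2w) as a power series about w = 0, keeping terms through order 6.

Write the quotient as an unknown series and match coefficients against numerator = denominator · series.
F(0) = 0
F′(0) = 2
F′′(0) = 0
F′′′(0) = -24
F^(4)(0) = 0
F^(5)(0) = 800
F^(6)(0) = 0

20*w^5/3 - 4*w^3 + 2*w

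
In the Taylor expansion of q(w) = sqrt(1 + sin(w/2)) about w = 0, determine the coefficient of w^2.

-1/32

Compose series: expand the inner function first, then feed it into the outer expansion.
[w^0] = 1;  [w^1] = 1/4;  [w^2] = -1/32.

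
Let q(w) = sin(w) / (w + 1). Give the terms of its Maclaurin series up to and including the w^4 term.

-5*w^4/6 + 5*w^3/6 - w^2 + w

Use 1/(1 - r) = Σ r^k on the denominator, then take the Cauchy product.
q(0) = 0
q′(0) = 1
q′′(0) = -2
q′′′(0) = 5
q^(4)(0) = -20
Then c_k = q^(k)(0)/k! gives each Taylor coefficient.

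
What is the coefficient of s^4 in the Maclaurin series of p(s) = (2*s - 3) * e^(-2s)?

-14/3

Distribute the polynomial across the series and collect like powers.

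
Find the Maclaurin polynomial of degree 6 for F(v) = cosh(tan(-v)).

59*v^6/240 + 3*v^4/8 + v^2/2 + 1

Plug the Maclaurin series of the inner function into that of the outer and collect terms.
[v^0] = 1;  [v^1] = 0;  [v^2] = 1/2;  [v^3] = 0;  [v^4] = 3/8;  [v^5] = 0;  [v^6] = 59/240.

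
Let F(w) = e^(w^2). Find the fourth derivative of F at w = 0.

From the series, [w^4] F = 1/2; multiply by 4! = 24 to get 12.

12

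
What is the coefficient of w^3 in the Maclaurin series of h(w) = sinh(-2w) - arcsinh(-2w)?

Expand each term separately and add.
[w^0] = 0;  [w^1] = 0;  [w^2] = 0;  [w^3] = -8/3.

-8/3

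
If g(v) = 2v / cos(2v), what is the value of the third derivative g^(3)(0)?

24

Divide the numerator series by the denominator series (power-series long division).
From the series, [v^3] g = 4; multiply by 3! = 6 to get 24.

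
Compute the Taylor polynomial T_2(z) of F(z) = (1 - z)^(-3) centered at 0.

6*z^2 + 3*z + 1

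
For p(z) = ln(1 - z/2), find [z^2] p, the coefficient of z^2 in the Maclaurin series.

-1/8

Use the known series and substitute for the argument.
p(0) = 0
p′(0) = -1/2
p′′(0) = -1/4
So c_2 = p′′(0)/2! = -1/8.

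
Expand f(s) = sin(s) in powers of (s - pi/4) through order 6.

-sqrt(2)*(s - pi/4)^6/1440 + sqrt(2)*(s - pi/4)^5/240 + sqrt(2)*(s - pi/4)^4/48 - sqrt(2)*(s - pi/4)^3/12 - sqrt(2)*(s - pi/4)^2/4 + sqrt(2)*(s - pi/4)/2 + sqrt(2)/2

[(s - pi/4)^0] = sqrt(2)/2;  [(s - pi/4)^1] = sqrt(2)/2;  [(s - pi/4)^2] = -sqrt(2)/4;  [(s - pi/4)^3] = -sqrt(2)/12;  [(s - pi/4)^4] = sqrt(2)/48;  [(s - pi/4)^5] = sqrt(2)/240;  [(s - pi/4)^6] = -sqrt(2)/1440.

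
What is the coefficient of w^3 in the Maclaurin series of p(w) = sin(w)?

[w^0] = 0;  [w^1] = 1;  [w^2] = 0;  [w^3] = -1/6.

-1/6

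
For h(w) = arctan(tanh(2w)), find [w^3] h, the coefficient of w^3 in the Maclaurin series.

Let u equal the inner series; expand the outer function in u and truncate.
h(0) = 0
h′(0) = 2
h′′(0) = 0
h′′′(0) = -32

-16/3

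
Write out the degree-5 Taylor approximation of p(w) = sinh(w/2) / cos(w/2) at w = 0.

3*w^5/320 + w^3/12 + w/2

Write the quotient as an unknown series and match coefficients against numerator = denominator · series.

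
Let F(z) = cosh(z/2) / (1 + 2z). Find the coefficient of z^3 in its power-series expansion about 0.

-33/4

Write out both Maclaurin series and multiply, keeping only the needed powers.
[z^0] = 1;  [z^1] = -2;  [z^2] = 33/8;  [z^3] = -33/4.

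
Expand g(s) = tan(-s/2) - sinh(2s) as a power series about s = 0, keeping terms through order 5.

Expand each term separately and add.
[s^0] = 0;  [s^1] = -5/2;  [s^2] = 0;  [s^3] = -11/8;  [s^4] = 0;  [s^5] = -13/48.

-13*s^5/48 - 11*s^3/8 - 5*s/2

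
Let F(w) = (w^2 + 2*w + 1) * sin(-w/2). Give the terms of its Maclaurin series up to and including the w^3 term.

-23*w^3/48 - w^2 - w/2

Distribute the polynomial across the series and collect like powers.
[w^0] = 0;  [w^1] = -1/2;  [w^2] = -1;  [w^3] = -23/48.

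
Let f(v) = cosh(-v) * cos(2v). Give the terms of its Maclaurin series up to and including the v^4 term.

-7*v^4/24 - 3*v^2/2 + 1

Multiply the two series term by term and collect like powers.
[v^0] = 1;  [v^1] = 0;  [v^2] = -3/2;  [v^3] = 0;  [v^4] = -7/24.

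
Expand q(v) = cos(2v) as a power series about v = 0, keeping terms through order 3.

q(0) = 1
q′(0) = 0
q′′(0) = -4
q′′′(0) = 0
The Taylor polynomial is Σ q^(k)(0)/k! · v^k.

1 - 2*v^2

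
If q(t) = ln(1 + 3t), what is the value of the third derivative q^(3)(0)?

From the series, [t^3] q = 9; multiply by 3! = 6 to get 54.

54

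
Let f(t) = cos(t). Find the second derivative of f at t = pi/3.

-1/2

The coefficient of (t - pi/3)^2 in the expansion is -1/4, so f′′(pi/3) = 2! * (-1/4) = -1/2.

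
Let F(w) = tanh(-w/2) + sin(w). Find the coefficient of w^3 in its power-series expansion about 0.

-1/8

Combine the two series term by term.
So c_3 = F′′′(0)/3! = -1/8.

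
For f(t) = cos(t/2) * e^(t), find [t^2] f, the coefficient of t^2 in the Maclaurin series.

Expand each factor separately, then convolve coefficients.

3/8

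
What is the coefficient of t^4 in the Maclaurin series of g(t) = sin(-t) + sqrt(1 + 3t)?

-405/128

Add the two expansions coefficient-wise.
g(0) = 1
g′(0) = 1/2
g′′(0) = -9/4
g′′′(0) = 89/8
g^(4)(0) = -1215/16
The Taylor polynomial is Σ g^(k)(0)/k! · t^k.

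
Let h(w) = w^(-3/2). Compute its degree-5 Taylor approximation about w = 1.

-693*(w - 1)^5/256 + 315*(w - 1)^4/128 - 35*(w - 1)^3/16 + 15*(w - 1)^2/8 - 3*(w - 1)/2 + 1

h(1) = 1
h′(1) = -3/2
h′′(1) = 15/4
h′′′(1) = -105/8
h^(4)(1) = 945/16
h^(5)(1) = -10395/32
The Taylor polynomial is Σ h^(k)(1)/k! · (w - 1)^k.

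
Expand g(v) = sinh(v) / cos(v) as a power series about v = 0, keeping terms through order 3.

Invert the denominator's series and multiply.
[v^0] = 0;  [v^1] = 1;  [v^2] = 0;  [v^3] = 2/3.

2*v^3/3 + v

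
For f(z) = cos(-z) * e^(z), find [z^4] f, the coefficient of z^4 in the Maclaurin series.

-1/6

Write out both Maclaurin series and multiply, keeping only the needed powers.
f(0) = 1
f′(0) = 1
f′′(0) = 0
f′′′(0) = -2
f^(4)(0) = -4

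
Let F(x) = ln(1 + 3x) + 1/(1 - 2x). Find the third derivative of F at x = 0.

102

Expand each term separately and add.
The coefficient of x^3 in the expansion is 17, so F′′′(0) = 3! * (17) = 102.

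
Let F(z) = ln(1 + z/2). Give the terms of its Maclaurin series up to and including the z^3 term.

z^3/24 - z^2/8 + z/2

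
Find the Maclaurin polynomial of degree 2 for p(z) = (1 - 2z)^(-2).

[z^0] = 1;  [z^1] = 4;  [z^2] = 12.

12*z^2 + 4*z + 1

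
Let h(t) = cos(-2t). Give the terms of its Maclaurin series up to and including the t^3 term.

1 - 2*t^2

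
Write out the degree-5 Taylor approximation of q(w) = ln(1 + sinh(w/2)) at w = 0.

3*w^5/256 - 5*w^4/192 + w^3/16 - w^2/8 + w/2

Compose series: expand the inner function first, then feed it into the outer expansion.
q(0) = 0
q′(0) = 1/2
q′′(0) = -1/4
q′′′(0) = 3/8
q^(4)(0) = -5/8
q^(5)(0) = 45/32
Then c_k = q^(k)(0)/k! gives each Taylor coefficient.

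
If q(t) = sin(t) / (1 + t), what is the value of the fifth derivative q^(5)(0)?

101

Multiply the two series term by term and collect like powers.
The coefficient of t^5 in the expansion is 101/120, so q^(5)(0) = 5! * (101/120) = 101.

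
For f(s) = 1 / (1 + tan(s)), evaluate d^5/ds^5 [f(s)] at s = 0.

Use the geometric series for the reciprocal, then substitute.
The coefficient of s^5 in the expansion is -32/15, so f^(5)(0) = 5! * (-32/15) = -256.

-256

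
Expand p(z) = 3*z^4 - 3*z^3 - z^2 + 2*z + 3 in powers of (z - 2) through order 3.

21*(z - 2)^3 + 53*(z - 2)^2 + 58*(z - 2) + 27

p(2) = 27
p′(2) = 58
p′′(2) = 106
p′′′(2) = 126
Dividing each by k! gives the coefficients c_0, ..., c_3.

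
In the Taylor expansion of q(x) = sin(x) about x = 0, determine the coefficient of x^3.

[x^0] = 0;  [x^1] = 1;  [x^2] = 0;  [x^3] = -1/6.
So c_3 = q′′′(0)/3! = -1/6.

-1/6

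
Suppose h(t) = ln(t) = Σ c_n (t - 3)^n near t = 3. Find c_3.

1/81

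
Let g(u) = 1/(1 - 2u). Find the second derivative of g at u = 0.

8

Use the known series and substitute for the argument.
From the series, [u^2] g = 4; multiply by 2! = 2 to get 8.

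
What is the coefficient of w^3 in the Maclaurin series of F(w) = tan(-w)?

-1/3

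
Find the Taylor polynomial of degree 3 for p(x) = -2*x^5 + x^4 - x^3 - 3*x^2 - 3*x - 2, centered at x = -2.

Use the known series and substitute for the argument.
p(-2) = 80
p′(-2) = -195
p′′(-2) = 374
p′′′(-2) = -534
Then c_k = p^(k)(-2)/k! gives each Taylor coefficient.

-89*(x + 2)^3 + 187*(x + 2)^2 - 195*(x + 2) + 80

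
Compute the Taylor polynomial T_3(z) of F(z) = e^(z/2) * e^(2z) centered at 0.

Take the Cauchy product of the two expansions.
F(0) = 1
F′(0) = 5/2
F′′(0) = 25/4
F′′′(0) = 125/8
Then c_k = F^(k)(0)/k! gives each Taylor coefficient.

125*z^3/48 + 25*z^2/8 + 5*z/2 + 1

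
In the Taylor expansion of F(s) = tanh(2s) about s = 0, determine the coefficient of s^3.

F(0) = 0
F′(0) = 2
F′′(0) = 0
F′′′(0) = -16

-8/3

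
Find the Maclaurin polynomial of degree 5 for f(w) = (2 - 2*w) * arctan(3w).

486*w^5/5 + 18*w^4 - 18*w^3 - 6*w^2 + 6*w

Distribute the polynomial across the series and collect like powers.
f(0) = 0
f′(0) = 6
f′′(0) = -12
f′′′(0) = -108
f^(4)(0) = 432
f^(5)(0) = 11664
The Taylor polynomial is Σ f^(k)(0)/k! · w^k.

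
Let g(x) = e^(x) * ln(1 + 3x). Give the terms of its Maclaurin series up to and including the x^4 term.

Multiply the two series term by term and collect like powers.
[x^0] = 0;  [x^1] = 3;  [x^2] = -3/2;  [x^3] = 6;  [x^4] = -13.

-13*x^4 + 6*x^3 - 3*x^2/2 + 3*x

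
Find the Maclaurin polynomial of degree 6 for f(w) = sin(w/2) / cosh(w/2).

Write the quotient as an unknown series and match coefficients against numerator = denominator · series.
f(0) = 0
f′(0) = 1/2
f′′(0) = 0
f′′′(0) = -1/2
f^(4)(0) = 0
f^(5)(0) = 9/8
f^(6)(0) = 0

3*w^5/320 - w^3/12 + w/2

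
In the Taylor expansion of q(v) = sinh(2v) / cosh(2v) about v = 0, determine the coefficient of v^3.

-8/3

Divide the numerator series by the denominator series (power-series long division).
q(0) = 0
q′(0) = 2
q′′(0) = 0
q′′′(0) = -16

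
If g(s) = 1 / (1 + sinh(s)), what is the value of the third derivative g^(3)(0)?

-7

Write 1/(1+u) = 1 - u + u^2 - u^3 + ... and substitute the series for u.
From the series, [s^3] g = -7/6; multiply by 3! = 6 to get -7.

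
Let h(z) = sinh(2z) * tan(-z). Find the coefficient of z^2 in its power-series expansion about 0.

-2

Write out both Maclaurin series and multiply, keeping only the needed powers.
h(0) = 0
h′(0) = 0
h′′(0) = -4
So c_2 = h′′(0)/2! = -2.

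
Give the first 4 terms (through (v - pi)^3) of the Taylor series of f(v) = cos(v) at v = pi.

(v - pi)^2/2 - 1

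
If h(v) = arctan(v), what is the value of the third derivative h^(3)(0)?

From the series, [v^3] h = -1/3; multiply by 3! = 6 to get -2.

-2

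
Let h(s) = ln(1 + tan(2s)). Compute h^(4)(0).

Plug the Maclaurin series of the inner function into that of the outer and collect terms.
From the series, [s^4] h = -28/3; multiply by 4! = 24 to get -224.

-224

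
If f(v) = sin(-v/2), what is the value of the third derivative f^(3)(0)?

The coefficient of v^3 in the expansion is 1/48, so f′′′(0) = 3! * (1/48) = 1/8.

1/8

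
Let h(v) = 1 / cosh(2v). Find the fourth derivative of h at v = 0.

Write the quotient as an unknown series and match coefficients against numerator = denominator · series.
The coefficient of v^4 in the expansion is 10/3, so h^(4)(0) = 4! * (10/3) = 80.

80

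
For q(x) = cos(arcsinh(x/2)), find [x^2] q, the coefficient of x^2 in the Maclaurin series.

Let u equal the inner series; expand the outer function in u and truncate.

-1/8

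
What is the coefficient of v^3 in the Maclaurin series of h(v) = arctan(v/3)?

Apply the Taylor formula c_k = f^(k)(a)/k!.
h(0) = 0
h′(0) = 1/3
h′′(0) = 0
h′′′(0) = -2/27

-1/81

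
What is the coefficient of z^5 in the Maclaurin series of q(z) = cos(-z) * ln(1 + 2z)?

Expand each factor separately, then convolve coefficients.
[z^0] = 0;  [z^1] = 2;  [z^2] = -2;  [z^3] = 5/3;  [z^4] = -3;  [z^5] = 103/20.

103/20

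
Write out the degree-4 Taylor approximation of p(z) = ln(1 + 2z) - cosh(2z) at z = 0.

-14*z^4/3 + 8*z^3/3 - 4*z^2 + 2*z - 1

Combine the two series term by term.
p(0) = -1
p′(0) = 2
p′′(0) = -8
p′′′(0) = 16
p^(4)(0) = -112
Dividing each by k! gives the coefficients c_0, ..., c_4.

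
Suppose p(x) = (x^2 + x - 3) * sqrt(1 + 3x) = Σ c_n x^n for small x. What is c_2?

47/8

Multiply each power in the prefactor through the base expansion.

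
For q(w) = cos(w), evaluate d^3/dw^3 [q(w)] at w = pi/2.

From the series, [(w - pi/2)^3] q = 1/6; multiply by 3! = 6 to get 1.

1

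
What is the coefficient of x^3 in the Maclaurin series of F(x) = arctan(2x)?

-8/3

F(0) = 0
F′(0) = 2
F′′(0) = 0
F′′′(0) = -16
The Taylor polynomial is Σ F^(k)(0)/k! · x^k.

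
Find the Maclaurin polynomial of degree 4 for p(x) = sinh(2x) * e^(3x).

13*x^4 + 31*x^3/3 + 6*x^2 + 2*x

Expand each factor separately, then convolve coefficients.
[x^0] = 0;  [x^1] = 2;  [x^2] = 6;  [x^3] = 31/3;  [x^4] = 13.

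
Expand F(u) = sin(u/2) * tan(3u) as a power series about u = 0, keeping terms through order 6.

20497*u^6/1280 + 71*u^4/16 + 3*u^2/2

Expand each factor separately, then convolve coefficients.
F(0) = 0
F′(0) = 0
F′′(0) = 3
F′′′(0) = 0
F^(4)(0) = 213/2
F^(5)(0) = 0
F^(6)(0) = 184473/16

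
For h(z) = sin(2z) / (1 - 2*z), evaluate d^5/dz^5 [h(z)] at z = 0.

3232

Multiply the numerator's expansion by the denominator's geometric series.
From the series, [z^5] h = 404/15; multiply by 5! = 120 to get 3232.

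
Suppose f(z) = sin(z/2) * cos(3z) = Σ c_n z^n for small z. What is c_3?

Write out both Maclaurin series and multiply, keeping only the needed powers.
[z^0] = 0;  [z^1] = 1/2;  [z^2] = 0;  [z^3] = -109/48.

-109/48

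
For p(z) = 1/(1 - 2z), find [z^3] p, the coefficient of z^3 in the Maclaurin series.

8

[z^0] = 1;  [z^1] = 2;  [z^2] = 4;  [z^3] = 8.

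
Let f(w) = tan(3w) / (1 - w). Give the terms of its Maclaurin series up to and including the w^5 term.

222*w^5/5 + 12*w^4 + 12*w^3 + 3*w^2 + 3*w

Multiply the two series term by term and collect like powers.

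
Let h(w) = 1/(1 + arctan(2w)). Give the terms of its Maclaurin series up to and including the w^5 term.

-32*w^5/5 + 16*w^4/3 - 16*w^3/3 + 4*w^2 - 2*w + 1

Compose series: expand the inner function first, then feed it into the outer expansion.
[w^0] = 1;  [w^1] = -2;  [w^2] = 4;  [w^3] = -16/3;  [w^4] = 16/3;  [w^5] = -32/5.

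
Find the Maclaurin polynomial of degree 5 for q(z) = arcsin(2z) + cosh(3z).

12*z^5/5 + 27*z^4/8 + 4*z^3/3 + 9*z^2/2 + 2*z + 1

Combine the two series term by term.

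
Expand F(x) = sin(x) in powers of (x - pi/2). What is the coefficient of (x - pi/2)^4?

1/24

F(pi/2) = 1
F′(pi/2) = 0
F′′(pi/2) = -1
F′′′(pi/2) = 0
F^(4)(pi/2) = 1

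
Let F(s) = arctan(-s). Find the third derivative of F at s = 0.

2

Compute the successive derivatives at the expansion point and divide by k!.
The coefficient of s^3 in the expansion is 1/3, so F′′′(0) = 3! * (1/3) = 2.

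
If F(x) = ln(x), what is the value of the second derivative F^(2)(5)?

The coefficient of (x - 5)^2 in the expansion is -1/50, so F′′(5) = 2! * (-1/50) = -1/25.

-1/25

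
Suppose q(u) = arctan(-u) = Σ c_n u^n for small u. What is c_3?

1/3

q(0) = 0
q′(0) = -1
q′′(0) = 0
q′′′(0) = 2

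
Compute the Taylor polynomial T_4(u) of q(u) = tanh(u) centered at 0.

q(0) = 0
q′(0) = 1
q′′(0) = 0
q′′′(0) = -2
q^(4)(0) = 0

-u^3/3 + u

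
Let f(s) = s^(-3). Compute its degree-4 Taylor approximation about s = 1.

f(1) = 1
f′(1) = -3
f′′(1) = 12
f′′′(1) = -60
f^(4)(1) = 360

15*(s - 1)^4 - 10*(s - 1)^3 + 6*(s - 1)^2 - 3*(s - 1) + 1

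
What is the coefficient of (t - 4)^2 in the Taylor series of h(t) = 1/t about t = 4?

1/64

h(4) = 1/4
h′(4) = -1/16
h′′(4) = 1/32
So c_2 = h′′(4)/2! = 1/64.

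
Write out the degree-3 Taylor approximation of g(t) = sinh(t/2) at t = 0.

Apply the Taylor formula c_k = f^(k)(a)/k!.
g(0) = 0
g′(0) = 1/2
g′′(0) = 0
g′′′(0) = 1/8

t^3/48 + t/2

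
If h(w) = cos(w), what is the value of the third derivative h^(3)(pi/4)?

sqrt(2)/2

The coefficient of (w - pi/4)^3 in the expansion is sqrt(2)/12, so h′′′(pi/4) = 3! * (sqrt(2)/12) = sqrt(2)/2.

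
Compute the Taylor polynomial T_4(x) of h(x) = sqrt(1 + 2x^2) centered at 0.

h(0) = 1
h′(0) = 0
h′′(0) = 2
h′′′(0) = 0
h^(4)(0) = -12
Then c_k = h^(k)(0)/k! gives each Taylor coefficient.

-x^4/2 + x^2 + 1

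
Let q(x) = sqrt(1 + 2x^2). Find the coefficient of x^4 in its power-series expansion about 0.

-1/2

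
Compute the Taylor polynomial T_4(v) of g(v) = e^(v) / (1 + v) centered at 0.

Take the Cauchy product of the two expansions.

3*v^4/8 - v^3/3 + v^2/2 + 1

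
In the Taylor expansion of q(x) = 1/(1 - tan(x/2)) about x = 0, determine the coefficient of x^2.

1/4

Plug the Maclaurin series of the inner function into that of the outer and collect terms.
q(0) = 1
q′(0) = 1/2
q′′(0) = 1/2
So c_2 = q′′(0)/2! = 1/4.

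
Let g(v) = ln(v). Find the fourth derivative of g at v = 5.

The coefficient of (v - 5)^4 in the expansion is -1/2500, so g^(4)(5) = 4! * (-1/2500) = -6/625.

-6/625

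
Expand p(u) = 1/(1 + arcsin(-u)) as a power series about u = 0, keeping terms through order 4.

4*u^4/3 + 7*u^3/6 + u^2 + u + 1

Let u equal the inner series; expand the outer function in u and truncate.
[u^0] = 1;  [u^1] = 1;  [u^2] = 1;  [u^3] = 7/6;  [u^4] = 4/3.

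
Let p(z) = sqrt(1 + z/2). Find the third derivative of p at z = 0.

3/64

From the series, [z^3] p = 1/128; multiply by 3! = 6 to get 3/64.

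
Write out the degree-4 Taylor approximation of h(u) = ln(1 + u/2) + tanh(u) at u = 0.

-u^4/64 - 7*u^3/24 - u^2/8 + 3*u/2

Combine the two series term by term.
h(0) = 0
h′(0) = 3/2
h′′(0) = -1/4
h′′′(0) = -7/4
h^(4)(0) = -3/8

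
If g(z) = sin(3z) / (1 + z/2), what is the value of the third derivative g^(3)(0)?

Expand each factor separately, then convolve coefficients.
The coefficient of z^3 in the expansion is -15/4, so g′′′(0) = 3! * (-15/4) = -45/2.

-45/2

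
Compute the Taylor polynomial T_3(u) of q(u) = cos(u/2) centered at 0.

1 - u^2/8

[u^0] = 1;  [u^1] = 0;  [u^2] = -1/8;  [u^3] = 0.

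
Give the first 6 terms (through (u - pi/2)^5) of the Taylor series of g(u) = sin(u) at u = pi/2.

g(pi/2) = 1
g′(pi/2) = 0
g′′(pi/2) = -1
g′′′(pi/2) = 0
g^(4)(pi/2) = 1
g^(5)(pi/2) = 0

(u - pi/2)^4/24 - (u - pi/2)^2/2 + 1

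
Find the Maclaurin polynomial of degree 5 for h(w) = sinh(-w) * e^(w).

-2*w^5/15 - w^4/3 - 2*w^3/3 - w^2 - w

Expand each factor separately, then convolve coefficients.
h(0) = 0
h′(0) = -1
h′′(0) = -2
h′′′(0) = -4
h^(4)(0) = -8
h^(5)(0) = -16
Then c_k = h^(k)(0)/k! gives each Taylor coefficient.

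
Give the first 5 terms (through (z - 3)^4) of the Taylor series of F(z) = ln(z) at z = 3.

[(z - 3)^0] = ln(3);  [(z - 3)^1] = 1/3;  [(z - 3)^2] = -1/18;  [(z - 3)^3] = 1/81;  [(z - 3)^4] = -1/324.

-(z - 3)^4/324 + (z - 3)^3/81 - (z - 3)^2/18 + (z - 3)/3 + ln(3)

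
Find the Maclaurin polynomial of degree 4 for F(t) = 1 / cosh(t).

5*t^4/24 - t^2/2 + 1

Invert the denominator's series and multiply.
F(0) = 1
F′(0) = 0
F′′(0) = -1
F′′′(0) = 0
F^(4)(0) = 5
The Taylor polynomial is Σ F^(k)(0)/k! · t^k.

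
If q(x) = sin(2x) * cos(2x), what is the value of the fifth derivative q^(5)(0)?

512

Multiply the two series term by term and collect like powers.
The coefficient of x^5 in the expansion is 64/15, so q^(5)(0) = 5! * (64/15) = 512.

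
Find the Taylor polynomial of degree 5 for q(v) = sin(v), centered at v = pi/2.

q(pi/2) = 1
q′(pi/2) = 0
q′′(pi/2) = -1
q′′′(pi/2) = 0
q^(4)(pi/2) = 1
q^(5)(pi/2) = 0

(v - pi/2)^4/24 - (v - pi/2)^2/2 + 1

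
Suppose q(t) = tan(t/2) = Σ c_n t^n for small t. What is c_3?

1/24

c_3 = q′′′(0)/3! = 1/24.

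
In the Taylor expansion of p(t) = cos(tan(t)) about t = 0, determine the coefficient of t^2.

-1/2

Plug the Maclaurin series of the inner function into that of the outer and collect terms.
p(0) = 1
p′(0) = 0
p′′(0) = -1
So c_2 = p′′(0)/2! = -1/2.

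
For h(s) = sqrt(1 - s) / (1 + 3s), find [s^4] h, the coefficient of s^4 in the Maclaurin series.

Multiply the two series term by term and collect like powers.
h(0) = 1
h′(0) = -7/2
h′′(0) = 83/4
h′′′(0) = -1497/8
h^(4)(0) = 35913/16

11971/128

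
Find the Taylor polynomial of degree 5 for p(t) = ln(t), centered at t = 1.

(t - 1)^5/5 - (t - 1)^4/4 + (t - 1)^3/3 - (t - 1)^2/2 + (t - 1)

Compute the successive derivatives at the expansion point and divide by k!.
p(1) = 0
p′(1) = 1
p′′(1) = -1
p′′′(1) = 2
p^(4)(1) = -6
p^(5)(1) = 24
Dividing each by k! gives the coefficients c_0, ..., c_5.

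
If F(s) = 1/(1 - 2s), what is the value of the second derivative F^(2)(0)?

8

The coefficient of s^2 in the expansion is 4, so F′′(0) = 2! * (4) = 8.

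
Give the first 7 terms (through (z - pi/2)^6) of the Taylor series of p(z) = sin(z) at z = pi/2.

-(z - pi/2)^6/720 + (z - pi/2)^4/24 - (z - pi/2)^2/2 + 1

Use the known series and substitute for the argument.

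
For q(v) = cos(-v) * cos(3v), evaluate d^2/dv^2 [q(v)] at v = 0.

Expand each factor separately, then convolve coefficients.
From the series, [v^2] q = -5; multiply by 2! = 2 to get -10.

-10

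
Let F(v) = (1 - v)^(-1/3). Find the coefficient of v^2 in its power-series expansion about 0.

2/9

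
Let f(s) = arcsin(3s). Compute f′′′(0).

The coefficient of s^3 in the expansion is 9/2, so f′′′(0) = 3! * (9/2) = 27.

27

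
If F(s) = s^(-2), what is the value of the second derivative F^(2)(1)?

6

The coefficient of (s - 1)^2 in the expansion is 3, so F′′(1) = 2! * (3) = 6.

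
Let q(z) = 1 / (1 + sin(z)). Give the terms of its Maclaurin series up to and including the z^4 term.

2*z^4/3 - 5*z^3/6 + z^2 - z + 1

Expand as Σ (-1)^k u^k with u equal to the inner function's series.
[z^0] = 1;  [z^1] = -1;  [z^2] = 1;  [z^3] = -5/6;  [z^4] = 2/3.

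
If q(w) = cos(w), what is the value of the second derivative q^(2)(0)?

-1

The coefficient of w^2 in the expansion is -1/2, so q′′(0) = 2! * (-1/2) = -1.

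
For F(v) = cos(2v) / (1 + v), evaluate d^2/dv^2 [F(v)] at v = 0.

Multiply the two series term by term and collect like powers.
The coefficient of v^2 in the expansion is -1, so F′′(0) = 2! * (-1) = -2.

-2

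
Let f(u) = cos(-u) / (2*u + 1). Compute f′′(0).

Use 1/(1 - r) = Σ r^k on the denominator, then take the Cauchy product.
The coefficient of u^2 in the expansion is 7/2, so f′′(0) = 2! * (7/2) = 7.

7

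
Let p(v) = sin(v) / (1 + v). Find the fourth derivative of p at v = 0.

Multiply the two series term by term and collect like powers.
From the series, [v^4] p = -5/6; multiply by 4! = 24 to get -20.

-20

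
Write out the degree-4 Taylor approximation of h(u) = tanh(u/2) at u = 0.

-u^3/24 + u/2

Apply the Taylor formula c_k = f^(k)(a)/k!.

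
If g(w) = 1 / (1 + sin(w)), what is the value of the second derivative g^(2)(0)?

Write 1/(1+u) = 1 - u + u^2 - u^3 + ... and substitute the series for u.
The coefficient of w^2 in the expansion is 1, so g′′(0) = 2! * (1) = 2.

2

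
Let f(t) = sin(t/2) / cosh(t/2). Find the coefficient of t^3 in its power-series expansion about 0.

Divide the numerator series by the denominator series (power-series long division).

-1/12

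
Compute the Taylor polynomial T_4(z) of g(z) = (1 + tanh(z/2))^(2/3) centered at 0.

11*z^4/3888 - 7*z^3/324 - z^2/36 + z/3 + 1

Let u equal the inner series; expand the outer function in u and truncate.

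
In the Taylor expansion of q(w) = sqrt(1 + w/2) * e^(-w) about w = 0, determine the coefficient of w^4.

-53/2048

Write out both Maclaurin series and multiply, keeping only the needed powers.
q(0) = 1
q′(0) = -3/4
q′′(0) = 7/16
q′′′(0) = -1/64
q^(4)(0) = -159/256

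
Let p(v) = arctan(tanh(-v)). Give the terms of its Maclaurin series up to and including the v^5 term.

Substitute the inner expansion into the outer series and collect powers.

-2*v^5/3 + 2*v^3/3 - v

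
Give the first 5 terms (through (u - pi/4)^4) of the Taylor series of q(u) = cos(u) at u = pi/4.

sqrt(2)*(u - pi/4)^4/48 + sqrt(2)*(u - pi/4)^3/12 - sqrt(2)*(u - pi/4)^2/4 - sqrt(2)*(u - pi/4)/2 + sqrt(2)/2

q(pi/4) = sqrt(2)/2
q′(pi/4) = -sqrt(2)/2
q′′(pi/4) = -sqrt(2)/2
q′′′(pi/4) = sqrt(2)/2
q^(4)(pi/4) = sqrt(2)/2
The Taylor polynomial is Σ q^(k)(pi/4)/k! · (u - pi/4)^k.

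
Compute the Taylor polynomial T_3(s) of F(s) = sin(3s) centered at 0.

-9*s^3/2 + 3*s

F(0) = 0
F′(0) = 3
F′′(0) = 0
F′′′(0) = -27
Then c_k = F^(k)(0)/k! gives each Taylor coefficient.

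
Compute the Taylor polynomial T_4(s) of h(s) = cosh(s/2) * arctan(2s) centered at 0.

-29*s^3/12 + 2*s

Expand each factor separately, then convolve coefficients.
[s^0] = 0;  [s^1] = 2;  [s^2] = 0;  [s^3] = -29/12;  [s^4] = 0.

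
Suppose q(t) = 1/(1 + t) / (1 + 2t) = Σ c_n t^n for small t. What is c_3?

-15

Write out both Maclaurin series and multiply, keeping only the needed powers.
So c_3 = q′′′(0)/3! = -15.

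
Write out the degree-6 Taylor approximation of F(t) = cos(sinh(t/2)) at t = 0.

t^6/15360 - t^4/128 - t^2/8 + 1

Let u equal the inner series; expand the outer function in u and truncate.
[t^0] = 1;  [t^1] = 0;  [t^2] = -1/8;  [t^3] = 0;  [t^4] = -1/128;  [t^5] = 0;  [t^6] = 1/15360.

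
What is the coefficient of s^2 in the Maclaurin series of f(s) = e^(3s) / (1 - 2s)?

29/2

Expand each factor separately, then convolve coefficients.
[s^0] = 1;  [s^1] = 5;  [s^2] = 29/2.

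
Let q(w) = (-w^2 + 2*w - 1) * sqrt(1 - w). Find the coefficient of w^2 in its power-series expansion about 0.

Shift and add copies of the series according to the polynomial's terms.
q(0) = -1
q′(0) = 5/2
q′′(0) = -15/4
So c_2 = q′′(0)/2! = -15/8.

-15/8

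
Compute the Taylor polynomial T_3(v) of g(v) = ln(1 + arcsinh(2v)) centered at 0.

Let u equal the inner series; expand the outer function in u and truncate.
g(0) = 0
g′(0) = 2
g′′(0) = -4
g′′′(0) = 8

4*v^3/3 - 2*v^2 + 2*v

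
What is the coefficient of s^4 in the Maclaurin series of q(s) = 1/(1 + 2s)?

q(0) = 1
q′(0) = -2
q′′(0) = 8
q′′′(0) = -48
q^(4)(0) = 384
So c_4 = q^(4)(0)/4! = 16.

16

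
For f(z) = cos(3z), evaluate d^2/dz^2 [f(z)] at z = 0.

Compute the successive derivatives at the expansion point and divide by k!.
The coefficient of z^2 in the expansion is -9/2, so f′′(0) = 2! * (-9/2) = -9.

-9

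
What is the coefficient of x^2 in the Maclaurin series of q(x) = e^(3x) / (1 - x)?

Write out both Maclaurin series and multiply, keeping only the needed powers.
q(0) = 1
q′(0) = 4
q′′(0) = 17
Then c_k = q^(k)(0)/k! gives each Taylor coefficient.

17/2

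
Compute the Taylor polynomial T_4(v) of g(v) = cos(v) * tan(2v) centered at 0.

5*v^3/3 + 2*v

Expand each factor separately, then convolve coefficients.
g(0) = 0
g′(0) = 2
g′′(0) = 0
g′′′(0) = 10
g^(4)(0) = 0
The Taylor polynomial is Σ g^(k)(0)/k! · v^k.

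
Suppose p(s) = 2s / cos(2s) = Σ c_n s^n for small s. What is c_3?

Write the quotient as an unknown series and match coefficients against numerator = denominator · series.

4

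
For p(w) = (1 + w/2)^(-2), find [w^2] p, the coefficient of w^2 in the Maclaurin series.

3/4

p(0) = 1
p′(0) = -1
p′′(0) = 3/2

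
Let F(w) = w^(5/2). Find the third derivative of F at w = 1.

The coefficient of (w - 1)^3 in the expansion is 5/16, so F′′′(1) = 3! * (5/16) = 15/8.

15/8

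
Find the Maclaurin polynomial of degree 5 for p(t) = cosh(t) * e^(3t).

Take the Cauchy product of the two expansions.
p(0) = 1
p′(0) = 3
p′′(0) = 10
p′′′(0) = 36
p^(4)(0) = 136
p^(5)(0) = 528

22*t^5/5 + 17*t^4/3 + 6*t^3 + 5*t^2 + 3*t + 1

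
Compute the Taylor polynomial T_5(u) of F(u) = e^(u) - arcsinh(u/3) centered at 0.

Expand each term separately and add.
F(0) = 1
F′(0) = 2/3
F′′(0) = 1
F′′′(0) = 28/27
F^(4)(0) = 1
F^(5)(0) = 26/27

13*u^5/1620 + u^4/24 + 14*u^3/81 + u^2/2 + 2*u/3 + 1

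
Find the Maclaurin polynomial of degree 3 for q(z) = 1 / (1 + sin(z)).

Write 1/(1+u) = 1 - u + u^2 - u^3 + ... and substitute the series for u.
q(0) = 1
q′(0) = -1
q′′(0) = 2
q′′′(0) = -5
The Taylor polynomial is Σ q^(k)(0)/k! · z^k.

-5*z^3/6 + z^2 - z + 1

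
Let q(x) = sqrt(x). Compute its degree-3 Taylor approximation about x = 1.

Use the known series and substitute for the argument.
q(1) = 1
q′(1) = 1/2
q′′(1) = -1/4
q′′′(1) = 3/8

(x - 1)^3/16 - (x - 1)^2/8 + (x - 1)/2 + 1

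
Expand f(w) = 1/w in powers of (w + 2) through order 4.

f(-2) = -1/2
f′(-2) = -1/4
f′′(-2) = -1/4
f′′′(-2) = -3/8
f^(4)(-2) = -3/4

-(w + 2)^4/32 - (w + 2)^3/16 - (w + 2)^2/8 - (w + 2)/4 - 1/2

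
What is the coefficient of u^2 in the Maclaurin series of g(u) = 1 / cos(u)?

Invert the denominator's series and multiply.
g(0) = 1
g′(0) = 0
g′′(0) = 1
So c_2 = g′′(0)/2! = 1/2.

1/2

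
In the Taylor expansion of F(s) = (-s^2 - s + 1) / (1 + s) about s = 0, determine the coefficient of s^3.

Distribute the polynomial across the series and collect like powers.
F(0) = 1
F′(0) = -2
F′′(0) = 2
F′′′(0) = -6
So c_3 = F′′′(0)/3! = -1.

-1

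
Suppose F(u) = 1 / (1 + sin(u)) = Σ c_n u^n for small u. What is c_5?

Write 1/(1+u) = 1 - u + u^2 - u^3 + ... and substitute the series for u.
So c_5 = F^(5)(0)/5! = -61/120.

-61/120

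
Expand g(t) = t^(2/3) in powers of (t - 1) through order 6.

-91*(t - 1)^6/6561 + 14*(t - 1)^5/729 - 7*(t - 1)^4/243 + 4*(t - 1)^3/81 - (t - 1)^2/9 + 2*(t - 1)/3 + 1

g(1) = 1
g′(1) = 2/3
g′′(1) = -2/9
g′′′(1) = 8/27
g^(4)(1) = -56/81
g^(5)(1) = 560/243
g^(6)(1) = -7280/729
Dividing each by k! gives the coefficients c_0, ..., c_6.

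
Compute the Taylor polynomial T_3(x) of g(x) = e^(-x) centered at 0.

-x^3/6 + x^2/2 - x + 1

g(0) = 1
g′(0) = -1
g′′(0) = 1
g′′′(0) = -1
Then c_k = g^(k)(0)/k! gives each Taylor coefficient.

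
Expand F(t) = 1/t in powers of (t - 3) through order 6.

Apply the Taylor formula c_k = f^(k)(a)/k!.
F(3) = 1/3
F′(3) = -1/9
F′′(3) = 2/27
F′′′(3) = -2/27
F^(4)(3) = 8/81
F^(5)(3) = -40/243
F^(6)(3) = 80/243
Dividing each by k! gives the coefficients c_0, ..., c_6.

(t - 3)^6/2187 - (t - 3)^5/729 + (t - 3)^4/243 - (t - 3)^3/81 + (t - 3)^2/27 - (t - 3)/9 + 1/3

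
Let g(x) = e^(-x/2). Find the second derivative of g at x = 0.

1/4

Differentiate repeatedly and evaluate at the center.
The coefficient of x^2 in the expansion is 1/8, so g′′(0) = 2! * (1/8) = 1/4.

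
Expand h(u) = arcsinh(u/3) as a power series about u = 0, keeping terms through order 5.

h(0) = 0
h′(0) = 1/3
h′′(0) = 0
h′′′(0) = -1/27
h^(4)(0) = 0
h^(5)(0) = 1/27
The Taylor polynomial is Σ h^(k)(0)/k! · u^k.

u^5/3240 - u^3/162 + u/3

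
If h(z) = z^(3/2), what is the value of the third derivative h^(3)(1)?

From the series, [(z - 1)^3] h = -1/16; multiply by 3! = 6 to get -3/8.

-3/8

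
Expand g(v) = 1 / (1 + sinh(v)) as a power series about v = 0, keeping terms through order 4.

4*v^4/3 - 7*v^3/6 + v^2 - v + 1

Use the geometric series for the reciprocal, then substitute.
[v^0] = 1;  [v^1] = -1;  [v^2] = 1;  [v^3] = -7/6;  [v^4] = 4/3.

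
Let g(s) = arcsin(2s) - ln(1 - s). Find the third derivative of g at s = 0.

Expand each term separately and add.
The coefficient of s^3 in the expansion is 5/3, so g′′′(0) = 3! * (5/3) = 10.

10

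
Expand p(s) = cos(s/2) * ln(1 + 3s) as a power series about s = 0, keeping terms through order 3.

Take the Cauchy product of the two expansions.
p(0) = 0
p′(0) = 3
p′′(0) = -9
p′′′(0) = 207/4

69*s^3/8 - 9*s^2/2 + 3*s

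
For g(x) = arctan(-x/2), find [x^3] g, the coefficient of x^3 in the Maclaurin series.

1/24

g(0) = 0
g′(0) = -1/2
g′′(0) = 0
g′′′(0) = 1/4
So c_3 = g′′′(0)/3! = 1/24.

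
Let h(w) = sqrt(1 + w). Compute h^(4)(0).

-15/16

The coefficient of w^4 in the expansion is -5/128, so h^(4)(0) = 4! * (-5/128) = -15/16.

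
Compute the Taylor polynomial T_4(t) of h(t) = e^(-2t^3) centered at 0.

h(0) = 1
h′(0) = 0
h′′(0) = 0
h′′′(0) = -12
h^(4)(0) = 0
Dividing each by k! gives the coefficients c_0, ..., c_4.

1 - 2*t^3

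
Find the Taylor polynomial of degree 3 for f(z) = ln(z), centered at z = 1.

(z - 1)^3/3 - (z - 1)^2/2 + (z - 1)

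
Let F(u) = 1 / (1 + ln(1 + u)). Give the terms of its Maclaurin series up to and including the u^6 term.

3289*u^6/360 - 347*u^5/60 + 11*u^4/3 - 7*u^3/3 + 3*u^2/2 - u + 1

Use the geometric series for the reciprocal, then substitute.
F(0) = 1
F′(0) = -1
F′′(0) = 3
F′′′(0) = -14
F^(4)(0) = 88
F^(5)(0) = -694
F^(6)(0) = 6578
Dividing each by k! gives the coefficients c_0, ..., c_6.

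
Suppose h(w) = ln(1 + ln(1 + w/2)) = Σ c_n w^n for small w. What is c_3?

7/48

Substitute the inner expansion into the outer series and collect powers.
h(0) = 0
h′(0) = 1/2
h′′(0) = -1/2
h′′′(0) = 7/8
The Taylor polynomial is Σ h^(k)(0)/k! · w^k.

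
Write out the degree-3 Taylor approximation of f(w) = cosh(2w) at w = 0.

2*w^2 + 1

f(0) = 1
f′(0) = 0
f′′(0) = 4
f′′′(0) = 0
The Taylor polynomial is Σ f^(k)(0)/k! · w^k.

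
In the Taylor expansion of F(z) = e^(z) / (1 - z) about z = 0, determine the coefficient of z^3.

Multiply the two series term by term and collect like powers.
F(0) = 1
F′(0) = 2
F′′(0) = 5
F′′′(0) = 16
So c_3 = F′′′(0)/3! = 8/3.

8/3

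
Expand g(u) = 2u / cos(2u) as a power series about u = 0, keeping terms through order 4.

4*u^3 + 2*u

Divide the numerator series by the denominator series (power-series long division).
[u^0] = 0;  [u^1] = 2;  [u^2] = 0;  [u^3] = 4;  [u^4] = 0.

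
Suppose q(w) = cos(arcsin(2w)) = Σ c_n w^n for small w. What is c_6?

-4

Let u equal the inner series; expand the outer function in u and truncate.
q(0) = 1
q′(0) = 0
q′′(0) = -4
q′′′(0) = 0
q^(4)(0) = -48
q^(5)(0) = 0
q^(6)(0) = -2880
So c_6 = q^(6)(0)/6! = -4.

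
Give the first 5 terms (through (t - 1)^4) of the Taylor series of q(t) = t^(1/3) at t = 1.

-10*(t - 1)^4/243 + 5*(t - 1)^3/81 - (t - 1)^2/9 + (t - 1)/3 + 1

[(t - 1)^0] = 1;  [(t - 1)^1] = 1/3;  [(t - 1)^2] = -1/9;  [(t - 1)^3] = 5/81;  [(t - 1)^4] = -10/243.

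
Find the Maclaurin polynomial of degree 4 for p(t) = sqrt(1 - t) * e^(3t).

Take the Cauchy product of the two expansions.
p(0) = 1
p′(0) = 5/2
p′′(0) = 23/4
p′′′(0) = 87/8
p^(4)(0) = 129/16

43*t^4/128 + 29*t^3/16 + 23*t^2/8 + 5*t/2 + 1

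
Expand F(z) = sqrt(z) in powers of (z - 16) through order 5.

7*(z - 16)^5/67108864 - 5*(z - 16)^4/2097152 + (z - 16)^3/16384 - (z - 16)^2/512 + (z - 16)/8 + 4

F(16) = 4
F′(16) = 1/8
F′′(16) = -1/256
F′′′(16) = 3/8192
F^(4)(16) = -15/262144
F^(5)(16) = 105/8388608
Then c_k = F^(k)(16)/k! gives each Taylor coefficient.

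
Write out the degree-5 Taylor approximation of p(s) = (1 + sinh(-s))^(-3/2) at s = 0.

4881*s^5/1280 + 395*s^4/128 + 39*s^3/16 + 15*s^2/8 + 3*s/2 + 1

Let u equal the inner series; expand the outer function in u and truncate.
[s^0] = 1;  [s^1] = 3/2;  [s^2] = 15/8;  [s^3] = 39/16;  [s^4] = 395/128;  [s^5] = 4881/1280.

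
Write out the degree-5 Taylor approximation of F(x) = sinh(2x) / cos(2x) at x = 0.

Divide the numerator series by the denominator series (power-series long division).
F(0) = 0
F′(0) = 2
F′′(0) = 0
F′′′(0) = 32
F^(4)(0) = 0
F^(5)(0) = 1152
Then c_k = F^(k)(0)/k! gives each Taylor coefficient.

48*x^5/5 + 16*x^3/3 + 2*x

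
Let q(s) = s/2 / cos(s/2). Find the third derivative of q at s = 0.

Divide the numerator series by the denominator series (power-series long division).
The coefficient of s^3 in the expansion is 1/16, so q′′′(0) = 3! * (1/16) = 3/8.

3/8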